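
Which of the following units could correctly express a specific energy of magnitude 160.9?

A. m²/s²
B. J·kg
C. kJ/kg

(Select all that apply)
A, C

specific energy has SI base units: m^2 / s^2

Checking each option against m^2 / s^2:
  A. m²/s²: ✓ matches
  B. J·kg: ✗ does not match
  C. kJ/kg: ✓ matches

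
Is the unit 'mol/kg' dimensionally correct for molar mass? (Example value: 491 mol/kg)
No

molar mass has SI base units: kg / mol
mol/kg does NOT reduce to kg / mol; a valid unit for molar mass would be e.g. kg/mol.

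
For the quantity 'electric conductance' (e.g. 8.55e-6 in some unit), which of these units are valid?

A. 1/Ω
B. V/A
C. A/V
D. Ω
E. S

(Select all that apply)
A, C, E

electric conductance has SI base units: A^2 * s^3 / (kg * m^2)

Checking each option against A^2 * s^3 / (kg * m^2):
  A. 1/Ω: ✓ matches
  B. V/A: ✗ does not match
  C. A/V: ✓ matches
  D. Ω: ✗ does not match
  E. S: ✓ matches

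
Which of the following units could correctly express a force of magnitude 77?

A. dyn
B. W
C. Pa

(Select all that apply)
A

force has SI base units: kg * m / s^2

Checking each option against kg * m / s^2:
  A. dyn: ✓ matches
  B. W: ✗ does not match
  C. Pa: ✗ does not match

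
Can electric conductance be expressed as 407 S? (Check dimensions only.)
Yes

electric conductance has SI base units: A^2 * s^3 / (kg * m^2)
S reduces to the same SI base units, so it is a valid unit for electric conductance.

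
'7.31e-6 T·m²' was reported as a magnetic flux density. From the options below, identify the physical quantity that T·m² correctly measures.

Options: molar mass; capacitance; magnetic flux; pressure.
magnetic flux

magnetic flux density should have units dimensionally equivalent to kg / (A * s^2) (e.g. T).
The given unit 'T·m²' reduces to kg * m^2 / (A * s^2). Of the listed options, that is the dimensionality of magnetic flux.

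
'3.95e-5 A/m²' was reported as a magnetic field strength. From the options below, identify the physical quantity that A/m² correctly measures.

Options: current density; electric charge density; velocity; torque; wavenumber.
current density

magnetic field strength should have units dimensionally equivalent to A / m (e.g. A/m).
The given unit 'A/m²' reduces to A / m^2. Of the listed options, that is the dimensionality of current density.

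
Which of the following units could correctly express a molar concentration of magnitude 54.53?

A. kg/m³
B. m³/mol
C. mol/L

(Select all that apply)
C

molar concentration has SI base units: mol / m^3

Checking each option against mol / m^3:
  A. kg/m³: ✗ does not match
  B. m³/mol: ✗ does not match
  C. mol/L: ✓ matches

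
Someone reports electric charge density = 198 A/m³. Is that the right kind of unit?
No

electric charge density has SI base units: A * s / m^3
A/m³ does NOT reduce to A * s / m^3; a valid unit for electric charge density would be e.g. C/m³.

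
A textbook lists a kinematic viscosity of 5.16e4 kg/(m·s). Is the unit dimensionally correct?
No

kinematic viscosity has SI base units: m^2 / s
kg/(m·s) does NOT reduce to m^2 / s; a valid unit for kinematic viscosity would be e.g. m²/s.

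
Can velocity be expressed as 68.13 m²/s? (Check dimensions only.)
No

velocity has SI base units: m / s
m²/s does NOT reduce to m / s; a valid unit for velocity would be e.g. m/s.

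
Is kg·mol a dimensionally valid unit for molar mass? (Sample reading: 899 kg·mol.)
No

molar mass has SI base units: kg / mol
kg·mol does NOT reduce to kg / mol; a valid unit for molar mass would be e.g. kg/mol.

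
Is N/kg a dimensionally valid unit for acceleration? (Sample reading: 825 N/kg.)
Yes

acceleration has SI base units: m / s^2
N/kg reduces to the same SI base units, so it is a valid unit for acceleration.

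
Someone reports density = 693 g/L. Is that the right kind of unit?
Yes

density has SI base units: kg / m^3
g/L reduces to the same SI base units, so it is a valid unit for density.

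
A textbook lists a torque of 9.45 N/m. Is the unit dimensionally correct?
No

torque has SI base units: kg * m^2 / s^2
N/m does NOT reduce to kg * m^2 / s^2; a valid unit for torque would be e.g. N·m.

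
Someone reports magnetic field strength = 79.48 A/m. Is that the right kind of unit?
Yes

magnetic field strength has SI base units: A / m
A/m reduces to the same SI base units, so it is a valid unit for magnetic field strength.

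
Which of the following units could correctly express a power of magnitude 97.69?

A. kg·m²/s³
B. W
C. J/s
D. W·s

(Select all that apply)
A, B, C

power has SI base units: kg * m^2 / s^3

Checking each option against kg * m^2 / s^3:
  A. kg·m²/s³: ✓ matches
  B. W: ✓ matches
  C. J/s: ✓ matches
  D. W·s: ✗ does not match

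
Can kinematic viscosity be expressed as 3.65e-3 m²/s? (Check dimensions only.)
Yes

kinematic viscosity has SI base units: m^2 / s
m²/s reduces to the same SI base units, so it is a valid unit for kinematic viscosity.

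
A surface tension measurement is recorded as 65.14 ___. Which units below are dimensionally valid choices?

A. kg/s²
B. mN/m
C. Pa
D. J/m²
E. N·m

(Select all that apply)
A, B, D

surface tension has SI base units: kg / s^2

Checking each option against kg / s^2:
  A. kg/s²: ✓ matches
  B. mN/m: ✓ matches
  C. Pa: ✗ does not match
  D. J/m²: ✓ matches
  E. N·m: ✗ does not match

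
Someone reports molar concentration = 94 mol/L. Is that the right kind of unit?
Yes

molar concentration has SI base units: mol / m^3
mol/L reduces to the same SI base units, so it is a valid unit for molar concentration.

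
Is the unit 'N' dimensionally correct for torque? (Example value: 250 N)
No

torque has SI base units: kg * m^2 / s^2
N does NOT reduce to kg * m^2 / s^2; a valid unit for torque would be e.g. N·m.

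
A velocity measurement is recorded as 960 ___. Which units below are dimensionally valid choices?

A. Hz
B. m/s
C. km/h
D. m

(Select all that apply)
B, C

velocity has SI base units: m / s

Checking each option against m / s:
  A. Hz: ✗ does not match
  B. m/s: ✓ matches
  C. km/h: ✓ matches
  D. m: ✗ does not match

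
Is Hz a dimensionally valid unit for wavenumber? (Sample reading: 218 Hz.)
No

wavenumber has SI base units: 1 / m
Hz does NOT reduce to 1 / m; a valid unit for wavenumber would be e.g. 1/m.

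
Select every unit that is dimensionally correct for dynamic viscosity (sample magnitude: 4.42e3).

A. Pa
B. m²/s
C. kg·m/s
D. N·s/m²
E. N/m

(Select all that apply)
D

dynamic viscosity has SI base units: kg / (m * s)

Checking each option against kg / (m * s):
  A. Pa: ✗ does not match
  B. m²/s: ✗ does not match
  C. kg·m/s: ✗ does not match
  D. N·s/m²: ✓ matches
  E. N/m: ✗ does not match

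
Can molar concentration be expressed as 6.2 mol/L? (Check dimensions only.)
Yes

molar concentration has SI base units: mol / m^3
mol/L reduces to the same SI base units, so it is a valid unit for molar concentration.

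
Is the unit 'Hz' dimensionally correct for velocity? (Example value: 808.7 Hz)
No

velocity has SI base units: m / s
Hz does NOT reduce to m / s; a valid unit for velocity would be e.g. m/s.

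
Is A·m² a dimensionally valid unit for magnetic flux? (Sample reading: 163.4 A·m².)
No

magnetic flux has SI base units: kg * m^2 / (A * s^2)
A·m² does NOT reduce to kg * m^2 / (A * s^2); a valid unit for magnetic flux would be e.g. Wb.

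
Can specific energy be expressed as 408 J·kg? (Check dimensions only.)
No

specific energy has SI base units: m^2 / s^2
J·kg does NOT reduce to m^2 / s^2; a valid unit for specific energy would be e.g. J/kg.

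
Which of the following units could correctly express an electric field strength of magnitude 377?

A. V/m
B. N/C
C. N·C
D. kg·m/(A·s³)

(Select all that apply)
A, B, D

electric field strength has SI base units: kg * m / (A * s^3)

Checking each option against kg * m / (A * s^3):
  A. V/m: ✓ matches
  B. N/C: ✓ matches
  C. N·C: ✗ does not match
  D. kg·m/(A·s³): ✓ matches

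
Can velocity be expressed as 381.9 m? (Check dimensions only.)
No

velocity has SI base units: m / s
m does NOT reduce to m / s; a valid unit for velocity would be e.g. m/s.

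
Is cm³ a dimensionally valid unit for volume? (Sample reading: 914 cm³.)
Yes

volume has SI base units: m^3
cm³ reduces to the same SI base units, so it is a valid unit for volume.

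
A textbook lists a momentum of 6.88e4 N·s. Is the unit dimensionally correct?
Yes

momentum has SI base units: kg * m / s
N·s reduces to the same SI base units, so it is a valid unit for momentum.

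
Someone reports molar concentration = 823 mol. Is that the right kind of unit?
No

molar concentration has SI base units: mol / m^3
mol does NOT reduce to mol / m^3; a valid unit for molar concentration would be e.g. mol/m³.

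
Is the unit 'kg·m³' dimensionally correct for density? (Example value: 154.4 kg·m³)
No

density has SI base units: kg / m^3
kg·m³ does NOT reduce to kg / m^3; a valid unit for density would be e.g. kg/m³.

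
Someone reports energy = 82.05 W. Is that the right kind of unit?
No

energy has SI base units: kg * m^2 / s^2
W does NOT reduce to kg * m^2 / s^2; a valid unit for energy would be e.g. J.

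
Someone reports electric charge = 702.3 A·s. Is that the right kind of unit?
Yes

electric charge has SI base units: A * s
A·s reduces to the same SI base units, so it is a valid unit for electric charge.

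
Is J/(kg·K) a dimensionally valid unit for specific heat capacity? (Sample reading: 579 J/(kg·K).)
Yes

specific heat capacity has SI base units: m^2 / (s^2 * K)
J/(kg·K) reduces to the same SI base units, so it is a valid unit for specific heat capacity.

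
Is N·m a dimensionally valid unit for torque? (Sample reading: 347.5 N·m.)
Yes

torque has SI base units: kg * m^2 / s^2
N·m reduces to the same SI base units, so it is a valid unit for torque.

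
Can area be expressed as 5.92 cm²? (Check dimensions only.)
Yes

area has SI base units: m^2
cm² reduces to the same SI base units, so it is a valid unit for area.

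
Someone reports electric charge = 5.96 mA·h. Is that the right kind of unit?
Yes

electric charge has SI base units: A * s
mA·h reduces to the same SI base units, so it is a valid unit for electric charge.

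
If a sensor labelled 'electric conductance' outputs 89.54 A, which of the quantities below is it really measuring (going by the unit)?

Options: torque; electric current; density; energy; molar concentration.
electric current

electric conductance should have units dimensionally equivalent to A^2 * s^3 / (kg * m^2) (e.g. S).
The given unit 'A' reduces to A. Of the listed options, that is the dimensionality of electric current.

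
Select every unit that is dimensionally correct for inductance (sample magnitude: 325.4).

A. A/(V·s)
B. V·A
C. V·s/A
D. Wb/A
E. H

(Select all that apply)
C, D, E

inductance has SI base units: kg * m^2 / (A^2 * s^2)

Checking each option against kg * m^2 / (A^2 * s^2):
  A. A/(V·s): ✗ does not match
  B. V·A: ✗ does not match
  C. V·s/A: ✓ matches
  D. Wb/A: ✓ matches
  E. H: ✓ matches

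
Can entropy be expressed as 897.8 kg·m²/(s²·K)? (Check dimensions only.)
Yes

entropy has SI base units: kg * m^2 / (s^2 * K)
kg·m²/(s²·K) reduces to the same SI base units, so it is a valid unit for entropy.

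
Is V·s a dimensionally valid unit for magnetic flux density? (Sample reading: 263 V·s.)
No

magnetic flux density has SI base units: kg / (A * s^2)
V·s does NOT reduce to kg / (A * s^2); a valid unit for magnetic flux density would be e.g. T.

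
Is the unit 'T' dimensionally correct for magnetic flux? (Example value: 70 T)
No

magnetic flux has SI base units: kg * m^2 / (A * s^2)
T does NOT reduce to kg * m^2 / (A * s^2); a valid unit for magnetic flux would be e.g. Wb.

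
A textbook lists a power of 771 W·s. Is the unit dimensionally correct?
No

power has SI base units: kg * m^2 / s^3
W·s does NOT reduce to kg * m^2 / s^3; a valid unit for power would be e.g. W.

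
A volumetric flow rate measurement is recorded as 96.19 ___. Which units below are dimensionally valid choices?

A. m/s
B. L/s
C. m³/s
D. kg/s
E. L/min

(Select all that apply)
B, C, E

volumetric flow rate has SI base units: m^3 / s

Checking each option against m^3 / s:
  A. m/s: ✗ does not match
  B. L/s: ✓ matches
  C. m³/s: ✓ matches
  D. kg/s: ✗ does not match
  E. L/min: ✓ matches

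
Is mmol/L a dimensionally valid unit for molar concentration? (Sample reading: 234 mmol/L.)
Yes

molar concentration has SI base units: mol / m^3
mmol/L reduces to the same SI base units, so it is a valid unit for molar concentration.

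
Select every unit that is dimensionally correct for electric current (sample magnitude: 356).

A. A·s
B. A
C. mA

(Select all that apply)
B, C

electric current has SI base units: A

Checking each option against A:
  A. A·s: ✗ does not match
  B. A: ✓ matches
  C. mA: ✓ matches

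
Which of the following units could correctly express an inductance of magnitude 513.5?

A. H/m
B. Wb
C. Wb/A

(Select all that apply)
C

inductance has SI base units: kg * m^2 / (A^2 * s^2)

Checking each option against kg * m^2 / (A^2 * s^2):
  A. H/m: ✗ does not match
  B. Wb: ✗ does not match
  C. Wb/A: ✓ matches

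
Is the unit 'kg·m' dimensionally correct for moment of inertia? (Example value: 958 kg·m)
No

moment of inertia has SI base units: kg * m^2
kg·m does NOT reduce to kg * m^2; a valid unit for moment of inertia would be e.g. kg·m².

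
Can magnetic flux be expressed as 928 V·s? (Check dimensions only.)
Yes

magnetic flux has SI base units: kg * m^2 / (A * s^2)
V·s reduces to the same SI base units, so it is a valid unit for magnetic flux.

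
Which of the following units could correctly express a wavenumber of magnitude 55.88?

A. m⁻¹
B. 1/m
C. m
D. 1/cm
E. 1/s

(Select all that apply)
A, B, D

wavenumber has SI base units: 1 / m

Checking each option against 1 / m:
  A. m⁻¹: ✓ matches
  B. 1/m: ✓ matches
  C. m: ✗ does not match
  D. 1/cm: ✓ matches
  E. 1/s: ✗ does not match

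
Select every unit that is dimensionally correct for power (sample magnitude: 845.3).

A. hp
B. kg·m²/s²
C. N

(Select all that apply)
A

power has SI base units: kg * m^2 / s^3

Checking each option against kg * m^2 / s^3:
  A. hp: ✓ matches
  B. kg·m²/s²: ✗ does not match
  C. N: ✗ does not match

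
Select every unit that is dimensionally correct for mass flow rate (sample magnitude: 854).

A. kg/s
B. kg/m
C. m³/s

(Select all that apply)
A

mass flow rate has SI base units: kg / s

Checking each option against kg / s:
  A. kg/s: ✓ matches
  B. kg/m: ✗ does not match
  C. m³/s: ✗ does not match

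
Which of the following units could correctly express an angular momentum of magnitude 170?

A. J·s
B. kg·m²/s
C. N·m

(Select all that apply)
A, B

angular momentum has SI base units: kg * m^2 / s

Checking each option against kg * m^2 / s:
  A. J·s: ✓ matches
  B. kg·m²/s: ✓ matches
  C. N·m: ✗ does not match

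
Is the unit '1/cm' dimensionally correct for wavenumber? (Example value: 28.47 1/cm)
Yes

wavenumber has SI base units: 1 / m
1/cm reduces to the same SI base units, so it is a valid unit for wavenumber.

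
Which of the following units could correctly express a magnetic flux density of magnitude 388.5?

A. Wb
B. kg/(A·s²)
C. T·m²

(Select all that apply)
B

magnetic flux density has SI base units: kg / (A * s^2)

Checking each option against kg / (A * s^2):
  A. Wb: ✗ does not match
  B. kg/(A·s²): ✓ matches
  C. T·m²: ✗ does not match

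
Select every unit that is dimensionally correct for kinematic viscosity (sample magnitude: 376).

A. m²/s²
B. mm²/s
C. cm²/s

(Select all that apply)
B, C

kinematic viscosity has SI base units: m^2 / s

Checking each option against m^2 / s:
  A. m²/s²: ✗ does not match
  B. mm²/s: ✓ matches
  C. cm²/s: ✓ matches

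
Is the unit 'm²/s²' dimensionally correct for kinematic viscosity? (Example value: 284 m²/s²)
No

kinematic viscosity has SI base units: m^2 / s
m²/s² does NOT reduce to m^2 / s; a valid unit for kinematic viscosity would be e.g. m²/s.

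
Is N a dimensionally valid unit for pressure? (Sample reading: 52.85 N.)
No

pressure has SI base units: kg / (m * s^2)
N does NOT reduce to kg / (m * s^2); a valid unit for pressure would be e.g. Pa.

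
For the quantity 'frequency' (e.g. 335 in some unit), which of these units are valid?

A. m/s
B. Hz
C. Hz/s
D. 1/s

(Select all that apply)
B, D

frequency has SI base units: 1 / s

Checking each option against 1 / s:
  A. m/s: ✗ does not match
  B. Hz: ✓ matches
  C. Hz/s: ✗ does not match
  D. 1/s: ✓ matches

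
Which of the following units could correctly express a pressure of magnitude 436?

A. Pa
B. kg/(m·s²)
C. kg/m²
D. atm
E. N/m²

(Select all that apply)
A, B, D, E

pressure has SI base units: kg / (m * s^2)

Checking each option against kg / (m * s^2):
  A. Pa: ✓ matches
  B. kg/(m·s²): ✓ matches
  C. kg/m²: ✗ does not match
  D. atm: ✓ matches
  E. N/m²: ✓ matches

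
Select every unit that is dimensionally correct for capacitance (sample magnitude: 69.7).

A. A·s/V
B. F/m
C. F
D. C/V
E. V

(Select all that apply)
A, C, D

capacitance has SI base units: A^2 * s^4 / (kg * m^2)

Checking each option against A^2 * s^4 / (kg * m^2):
  A. A·s/V: ✓ matches
  B. F/m: ✗ does not match
  C. F: ✓ matches
  D. C/V: ✓ matches
  E. V: ✗ does not match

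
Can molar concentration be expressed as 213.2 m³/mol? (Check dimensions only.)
No

molar concentration has SI base units: mol / m^3
m³/mol does NOT reduce to mol / m^3; a valid unit for molar concentration would be e.g. mol/m³.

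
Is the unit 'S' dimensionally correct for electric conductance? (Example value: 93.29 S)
Yes

electric conductance has SI base units: A^2 * s^3 / (kg * m^2)
S reduces to the same SI base units, so it is a valid unit for electric conductance.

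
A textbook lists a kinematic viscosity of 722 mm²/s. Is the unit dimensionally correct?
Yes

kinematic viscosity has SI base units: m^2 / s
mm²/s reduces to the same SI base units, so it is a valid unit for kinematic viscosity.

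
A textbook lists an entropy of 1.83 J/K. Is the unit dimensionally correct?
Yes

entropy has SI base units: kg * m^2 / (s^2 * K)
J/K reduces to the same SI base units, so it is a valid unit for entropy.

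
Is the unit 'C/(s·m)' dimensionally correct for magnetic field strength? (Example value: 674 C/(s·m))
Yes

magnetic field strength has SI base units: A / m
C/(s·m) reduces to the same SI base units, so it is a valid unit for magnetic field strength.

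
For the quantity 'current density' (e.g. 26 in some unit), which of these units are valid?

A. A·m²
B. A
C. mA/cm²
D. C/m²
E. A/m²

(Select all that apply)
C, E

current density has SI base units: A / m^2

Checking each option against A / m^2:
  A. A·m²: ✗ does not match
  B. A: ✗ does not match
  C. mA/cm²: ✓ matches
  D. C/m²: ✗ does not match
  E. A/m²: ✓ matches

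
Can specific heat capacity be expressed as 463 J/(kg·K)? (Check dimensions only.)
Yes

specific heat capacity has SI base units: m^2 / (s^2 * K)
J/(kg·K) reduces to the same SI base units, so it is a valid unit for specific heat capacity.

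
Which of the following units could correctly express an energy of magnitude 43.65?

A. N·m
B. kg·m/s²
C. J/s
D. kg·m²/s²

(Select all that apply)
A, D

energy has SI base units: kg * m^2 / s^2

Checking each option against kg * m^2 / s^2:
  A. N·m: ✓ matches
  B. kg·m/s²: ✗ does not match
  C. J/s: ✗ does not match
  D. kg·m²/s²: ✓ matches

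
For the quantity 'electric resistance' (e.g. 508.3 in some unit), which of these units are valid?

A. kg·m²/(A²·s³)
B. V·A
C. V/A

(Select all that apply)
A, C

electric resistance has SI base units: kg * m^2 / (A^2 * s^3)

Checking each option against kg * m^2 / (A^2 * s^3):
  A. kg·m²/(A²·s³): ✓ matches
  B. V·A: ✗ does not match
  C. V/A: ✓ matches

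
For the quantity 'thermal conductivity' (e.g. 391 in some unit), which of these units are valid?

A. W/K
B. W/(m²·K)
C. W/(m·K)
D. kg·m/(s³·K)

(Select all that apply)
C, D

thermal conductivity has SI base units: kg * m / (s^3 * K)

Checking each option against kg * m / (s^3 * K):
  A. W/K: ✗ does not match
  B. W/(m²·K): ✗ does not match
  C. W/(m·K): ✓ matches
  D. kg·m/(s³·K): ✓ matches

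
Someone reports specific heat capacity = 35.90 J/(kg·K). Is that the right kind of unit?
Yes

specific heat capacity has SI base units: m^2 / (s^2 * K)
J/(kg·K) reduces to the same SI base units, so it is a valid unit for specific heat capacity.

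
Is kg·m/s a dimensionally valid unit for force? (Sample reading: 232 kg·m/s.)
No

force has SI base units: kg * m / s^2
kg·m/s does NOT reduce to kg * m / s^2; a valid unit for force would be e.g. N.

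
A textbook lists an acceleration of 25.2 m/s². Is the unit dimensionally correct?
Yes

acceleration has SI base units: m / s^2
m/s² reduces to the same SI base units, so it is a valid unit for acceleration.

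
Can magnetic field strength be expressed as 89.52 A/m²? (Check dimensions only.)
No

magnetic field strength has SI base units: A / m
A/m² does NOT reduce to A / m; a valid unit for magnetic field strength would be e.g. A/m.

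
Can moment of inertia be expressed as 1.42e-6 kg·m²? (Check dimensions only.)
Yes

moment of inertia has SI base units: kg * m^2
kg·m² reduces to the same SI base units, so it is a valid unit for moment of inertia.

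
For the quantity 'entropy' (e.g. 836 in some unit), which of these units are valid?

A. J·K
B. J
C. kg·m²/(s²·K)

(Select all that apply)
C

entropy has SI base units: kg * m^2 / (s^2 * K)

Checking each option against kg * m^2 / (s^2 * K):
  A. J·K: ✗ does not match
  B. J: ✗ does not match
  C. kg·m²/(s²·K): ✓ matches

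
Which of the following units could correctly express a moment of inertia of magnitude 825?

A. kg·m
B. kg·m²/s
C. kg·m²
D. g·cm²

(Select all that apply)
C, D

moment of inertia has SI base units: kg * m^2

Checking each option against kg * m^2:
  A. kg·m: ✗ does not match
  B. kg·m²/s: ✗ does not match
  C. kg·m²: ✓ matches
  D. g·cm²: ✓ matches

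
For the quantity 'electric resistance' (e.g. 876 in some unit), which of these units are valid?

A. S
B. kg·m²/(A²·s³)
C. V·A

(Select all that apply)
B

electric resistance has SI base units: kg * m^2 / (A^2 * s^3)

Checking each option against kg * m^2 / (A^2 * s^3):
  A. S: ✗ does not match
  B. kg·m²/(A²·s³): ✓ matches
  C. V·A: ✗ does not match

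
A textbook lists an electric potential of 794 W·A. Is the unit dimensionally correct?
No

electric potential has SI base units: kg * m^2 / (A * s^3)
W·A does NOT reduce to kg * m^2 / (A * s^3); a valid unit for electric potential would be e.g. V.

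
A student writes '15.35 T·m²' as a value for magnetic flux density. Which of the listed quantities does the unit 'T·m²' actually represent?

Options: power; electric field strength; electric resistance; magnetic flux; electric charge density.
magnetic flux

magnetic flux density should have units dimensionally equivalent to kg / (A * s^2) (e.g. T).
The given unit 'T·m²' reduces to kg * m^2 / (A * s^2). Of the listed options, that is the dimensionality of magnetic flux.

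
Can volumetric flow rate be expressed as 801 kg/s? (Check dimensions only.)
No

volumetric flow rate has SI base units: m^3 / s
kg/s does NOT reduce to m^3 / s; a valid unit for volumetric flow rate would be e.g. m³/s.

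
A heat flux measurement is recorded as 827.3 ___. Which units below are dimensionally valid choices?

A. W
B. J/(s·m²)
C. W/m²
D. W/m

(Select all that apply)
B, C

heat flux has SI base units: kg / s^3

Checking each option against kg / s^3:
  A. W: ✗ does not match
  B. J/(s·m²): ✓ matches
  C. W/m²: ✓ matches
  D. W/m: ✗ does not match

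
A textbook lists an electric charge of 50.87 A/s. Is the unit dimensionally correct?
No

electric charge has SI base units: A * s
A/s does NOT reduce to A * s; a valid unit for electric charge would be e.g. C.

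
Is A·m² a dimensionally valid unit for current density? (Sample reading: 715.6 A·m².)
No

current density has SI base units: A / m^2
A·m² does NOT reduce to A / m^2; a valid unit for current density would be e.g. A/m².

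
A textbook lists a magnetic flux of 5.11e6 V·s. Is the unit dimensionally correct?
Yes

magnetic flux has SI base units: kg * m^2 / (A * s^2)
V·s reduces to the same SI base units, so it is a valid unit for magnetic flux.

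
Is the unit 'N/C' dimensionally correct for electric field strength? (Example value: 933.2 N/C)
Yes

electric field strength has SI base units: kg * m / (A * s^3)
N/C reduces to the same SI base units, so it is a valid unit for electric field strength.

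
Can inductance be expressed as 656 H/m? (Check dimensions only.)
No

inductance has SI base units: kg * m^2 / (A^2 * s^2)
H/m does NOT reduce to kg * m^2 / (A^2 * s^2); a valid unit for inductance would be e.g. H.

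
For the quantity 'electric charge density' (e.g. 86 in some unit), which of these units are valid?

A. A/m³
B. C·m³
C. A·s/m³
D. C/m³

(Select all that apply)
C, D

electric charge density has SI base units: A * s / m^3

Checking each option against A * s / m^3:
  A. A/m³: ✗ does not match
  B. C·m³: ✗ does not match
  C. A·s/m³: ✓ matches
  D. C/m³: ✓ matches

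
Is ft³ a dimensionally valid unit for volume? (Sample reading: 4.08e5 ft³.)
Yes

volume has SI base units: m^3
ft³ reduces to the same SI base units, so it is a valid unit for volume.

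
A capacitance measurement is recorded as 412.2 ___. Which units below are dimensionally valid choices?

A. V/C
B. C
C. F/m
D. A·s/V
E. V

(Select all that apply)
D

capacitance has SI base units: A^2 * s^4 / (kg * m^2)

Checking each option against A^2 * s^4 / (kg * m^2):
  A. V/C: ✗ does not match
  B. C: ✗ does not match
  C. F/m: ✗ does not match
  D. A·s/V: ✓ matches
  E. V: ✗ does not match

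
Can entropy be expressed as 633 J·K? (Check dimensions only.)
No

entropy has SI base units: kg * m^2 / (s^2 * K)
J·K does NOT reduce to kg * m^2 / (s^2 * K); a valid unit for entropy would be e.g. J/K.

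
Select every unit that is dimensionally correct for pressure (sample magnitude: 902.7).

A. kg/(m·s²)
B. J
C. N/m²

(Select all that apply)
A, C

pressure has SI base units: kg / (m * s^2)

Checking each option against kg / (m * s^2):
  A. kg/(m·s²): ✓ matches
  B. J: ✗ does not match
  C. N/m²: ✓ matches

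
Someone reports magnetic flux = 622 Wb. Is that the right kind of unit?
Yes

magnetic flux has SI base units: kg * m^2 / (A * s^2)
Wb reduces to the same SI base units, so it is a valid unit for magnetic flux.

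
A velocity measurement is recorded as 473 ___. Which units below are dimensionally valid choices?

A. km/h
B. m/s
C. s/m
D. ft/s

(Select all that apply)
A, B, D

velocity has SI base units: m / s

Checking each option against m / s:
  A. km/h: ✓ matches
  B. m/s: ✓ matches
  C. s/m: ✗ does not match
  D. ft/s: ✓ matches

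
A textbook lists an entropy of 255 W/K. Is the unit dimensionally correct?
No

entropy has SI base units: kg * m^2 / (s^2 * K)
W/K does NOT reduce to kg * m^2 / (s^2 * K); a valid unit for entropy would be e.g. J/K.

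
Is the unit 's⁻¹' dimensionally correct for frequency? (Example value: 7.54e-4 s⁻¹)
Yes

frequency has SI base units: 1 / s
s⁻¹ reduces to the same SI base units, so it is a valid unit for frequency.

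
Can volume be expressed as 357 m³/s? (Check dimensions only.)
No

volume has SI base units: m^3
m³/s does NOT reduce to m^3; a valid unit for volume would be e.g. m³.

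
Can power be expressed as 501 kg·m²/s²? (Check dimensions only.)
No

power has SI base units: kg * m^2 / s^3
kg·m²/s² does NOT reduce to kg * m^2 / s^3; a valid unit for power would be e.g. W.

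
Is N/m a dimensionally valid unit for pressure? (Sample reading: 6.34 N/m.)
No

pressure has SI base units: kg / (m * s^2)
N/m does NOT reduce to kg / (m * s^2); a valid unit for pressure would be e.g. Pa.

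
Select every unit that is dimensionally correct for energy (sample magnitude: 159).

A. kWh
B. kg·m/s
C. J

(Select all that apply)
A, C

energy has SI base units: kg * m^2 / s^2

Checking each option against kg * m^2 / s^2:
  A. kWh: ✓ matches
  B. kg·m/s: ✗ does not match
  C. J: ✓ matches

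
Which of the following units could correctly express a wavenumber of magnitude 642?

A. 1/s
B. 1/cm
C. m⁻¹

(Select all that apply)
B, C

wavenumber has SI base units: 1 / m

Checking each option against 1 / m:
  A. 1/s: ✗ does not match
  B. 1/cm: ✓ matches
  C. m⁻¹: ✓ matches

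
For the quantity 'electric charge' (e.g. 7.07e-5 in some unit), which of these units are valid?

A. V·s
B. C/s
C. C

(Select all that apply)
C

electric charge has SI base units: A * s

Checking each option against A * s:
  A. V·s: ✗ does not match
  B. C/s: ✗ does not match
  C. C: ✓ matches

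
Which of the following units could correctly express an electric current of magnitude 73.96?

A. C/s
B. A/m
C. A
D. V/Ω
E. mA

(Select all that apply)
A, C, D, E

electric current has SI base units: A

Checking each option against A:
  A. C/s: ✓ matches
  B. A/m: ✗ does not match
  C. A: ✓ matches
  D. V/Ω: ✓ matches
  E. mA: ✓ matches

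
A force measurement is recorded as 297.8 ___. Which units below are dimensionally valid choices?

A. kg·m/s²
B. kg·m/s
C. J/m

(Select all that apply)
A, C

force has SI base units: kg * m / s^2

Checking each option against kg * m / s^2:
  A. kg·m/s²: ✓ matches
  B. kg·m/s: ✗ does not match
  C. J/m: ✓ matches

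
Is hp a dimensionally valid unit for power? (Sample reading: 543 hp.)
Yes

power has SI base units: kg * m^2 / s^3
hp reduces to the same SI base units, so it is a valid unit for power.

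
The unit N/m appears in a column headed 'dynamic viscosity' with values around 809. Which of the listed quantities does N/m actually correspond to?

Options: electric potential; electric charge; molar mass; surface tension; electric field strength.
surface tension

dynamic viscosity should have units dimensionally equivalent to kg / (m * s) (e.g. Pa·s).
The given unit 'N/m' reduces to kg / s^2. Of the listed options, that is the dimensionality of surface tension.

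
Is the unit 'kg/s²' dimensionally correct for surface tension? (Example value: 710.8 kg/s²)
Yes

surface tension has SI base units: kg / s^2
kg/s² reduces to the same SI base units, so it is a valid unit for surface tension.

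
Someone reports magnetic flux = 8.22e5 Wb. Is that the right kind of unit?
Yes

magnetic flux has SI base units: kg * m^2 / (A * s^2)
Wb reduces to the same SI base units, so it is a valid unit for magnetic flux.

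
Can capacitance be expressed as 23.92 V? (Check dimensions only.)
No

capacitance has SI base units: A^2 * s^4 / (kg * m^2)
V does NOT reduce to A^2 * s^4 / (kg * m^2); a valid unit for capacitance would be e.g. F.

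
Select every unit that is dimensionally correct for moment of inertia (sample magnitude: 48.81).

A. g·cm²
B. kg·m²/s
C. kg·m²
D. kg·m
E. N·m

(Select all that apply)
A, C

moment of inertia has SI base units: kg * m^2

Checking each option against kg * m^2:
  A. g·cm²: ✓ matches
  B. kg·m²/s: ✗ does not match
  C. kg·m²: ✓ matches
  D. kg·m: ✗ does not match
  E. N·m: ✗ does not match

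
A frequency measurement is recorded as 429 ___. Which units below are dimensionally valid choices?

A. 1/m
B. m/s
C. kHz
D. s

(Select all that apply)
C

frequency has SI base units: 1 / s

Checking each option against 1 / s:
  A. 1/m: ✗ does not match
  B. m/s: ✗ does not match
  C. kHz: ✓ matches
  D. s: ✗ does not match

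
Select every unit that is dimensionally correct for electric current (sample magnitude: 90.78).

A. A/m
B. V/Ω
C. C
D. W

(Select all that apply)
B

electric current has SI base units: A

Checking each option against A:
  A. A/m: ✗ does not match
  B. V/Ω: ✓ matches
  C. C: ✗ does not match
  D. W: ✗ does not match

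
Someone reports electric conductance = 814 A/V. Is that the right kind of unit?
Yes

electric conductance has SI base units: A^2 * s^3 / (kg * m^2)
A/V reduces to the same SI base units, so it is a valid unit for electric conductance.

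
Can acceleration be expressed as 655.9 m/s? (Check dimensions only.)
No

acceleration has SI base units: m / s^2
m/s does NOT reduce to m / s^2; a valid unit for acceleration would be e.g. m/s².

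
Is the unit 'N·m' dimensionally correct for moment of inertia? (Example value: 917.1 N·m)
No

moment of inertia has SI base units: kg * m^2
N·m does NOT reduce to kg * m^2; a valid unit for moment of inertia would be e.g. kg·m².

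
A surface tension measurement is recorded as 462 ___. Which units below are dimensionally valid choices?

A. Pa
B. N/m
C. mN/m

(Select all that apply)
B, C

surface tension has SI base units: kg / s^2

Checking each option against kg / s^2:
  A. Pa: ✗ does not match
  B. N/m: ✓ matches
  C. mN/m: ✓ matches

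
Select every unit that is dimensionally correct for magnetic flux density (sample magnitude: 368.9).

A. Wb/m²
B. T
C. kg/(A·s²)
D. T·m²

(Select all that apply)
A, B, C

magnetic flux density has SI base units: kg / (A * s^2)

Checking each option against kg / (A * s^2):
  A. Wb/m²: ✓ matches
  B. T: ✓ matches
  C. kg/(A·s²): ✓ matches
  D. T·m²: ✗ does not match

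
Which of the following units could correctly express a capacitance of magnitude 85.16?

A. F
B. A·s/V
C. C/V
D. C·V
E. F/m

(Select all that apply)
A, B, C

capacitance has SI base units: A^2 * s^4 / (kg * m^2)

Checking each option against A^2 * s^4 / (kg * m^2):
  A. F: ✓ matches
  B. A·s/V: ✓ matches
  C. C/V: ✓ matches
  D. C·V: ✗ does not match
  E. F/m: ✗ does not match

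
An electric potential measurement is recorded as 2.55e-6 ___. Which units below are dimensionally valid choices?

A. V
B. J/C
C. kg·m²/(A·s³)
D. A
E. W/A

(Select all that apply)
A, B, C, E

electric potential has SI base units: kg * m^2 / (A * s^3)

Checking each option against kg * m^2 / (A * s^3):
  A. V: ✓ matches
  B. J/C: ✓ matches
  C. kg·m²/(A·s³): ✓ matches
  D. A: ✗ does not match
  E. W/A: ✓ matches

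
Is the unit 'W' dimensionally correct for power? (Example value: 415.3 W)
Yes

power has SI base units: kg * m^2 / s^3
W reduces to the same SI base units, so it is a valid unit for power.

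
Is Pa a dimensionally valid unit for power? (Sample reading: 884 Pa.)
No

power has SI base units: kg * m^2 / s^3
Pa does NOT reduce to kg * m^2 / s^3; a valid unit for power would be e.g. W.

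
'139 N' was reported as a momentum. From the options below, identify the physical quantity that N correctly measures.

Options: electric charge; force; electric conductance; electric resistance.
force

momentum should have units dimensionally equivalent to kg * m / s (e.g. kg·m/s).
The given unit 'N' reduces to kg * m / s^2. Of the listed options, that is the dimensionality of force.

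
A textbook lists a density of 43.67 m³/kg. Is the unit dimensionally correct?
No

density has SI base units: kg / m^3
m³/kg does NOT reduce to kg / m^3; a valid unit for density would be e.g. kg/m³.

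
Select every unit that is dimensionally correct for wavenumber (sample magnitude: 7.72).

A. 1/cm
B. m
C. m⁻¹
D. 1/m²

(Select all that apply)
A, C

wavenumber has SI base units: 1 / m

Checking each option against 1 / m:
  A. 1/cm: ✓ matches
  B. m: ✗ does not match
  C. m⁻¹: ✓ matches
  D. 1/m²: ✗ does not match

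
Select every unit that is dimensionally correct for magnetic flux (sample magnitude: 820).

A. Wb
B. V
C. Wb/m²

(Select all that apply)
A

magnetic flux has SI base units: kg * m^2 / (A * s^2)

Checking each option against kg * m^2 / (A * s^2):
  A. Wb: ✓ matches
  B. V: ✗ does not match
  C. Wb/m²: ✗ does not match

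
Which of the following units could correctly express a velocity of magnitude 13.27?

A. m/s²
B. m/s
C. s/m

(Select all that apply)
B

velocity has SI base units: m / s

Checking each option against m / s:
  A. m/s²: ✗ does not match
  B. m/s: ✓ matches
  C. s/m: ✗ does not match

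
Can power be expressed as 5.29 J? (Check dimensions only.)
No

power has SI base units: kg * m^2 / s^3
J does NOT reduce to kg * m^2 / s^3; a valid unit for power would be e.g. W.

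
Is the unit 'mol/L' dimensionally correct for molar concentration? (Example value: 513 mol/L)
Yes

molar concentration has SI base units: mol / m^3
mol/L reduces to the same SI base units, so it is a valid unit for molar concentration.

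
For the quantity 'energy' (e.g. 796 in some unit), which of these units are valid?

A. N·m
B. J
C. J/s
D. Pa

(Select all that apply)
A, B

energy has SI base units: kg * m^2 / s^2

Checking each option against kg * m^2 / s^2:
  A. N·m: ✓ matches
  B. J: ✓ matches
  C. J/s: ✗ does not match
  D. Pa: ✗ does not match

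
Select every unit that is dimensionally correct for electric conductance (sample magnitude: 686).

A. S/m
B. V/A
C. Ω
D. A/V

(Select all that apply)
D

electric conductance has SI base units: A^2 * s^3 / (kg * m^2)

Checking each option against A^2 * s^3 / (kg * m^2):
  A. S/m: ✗ does not match
  B. V/A: ✗ does not match
  C. Ω: ✗ does not match
  D. A/V: ✓ matches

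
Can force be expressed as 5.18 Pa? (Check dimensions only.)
No

force has SI base units: kg * m / s^2
Pa does NOT reduce to kg * m / s^2; a valid unit for force would be e.g. N.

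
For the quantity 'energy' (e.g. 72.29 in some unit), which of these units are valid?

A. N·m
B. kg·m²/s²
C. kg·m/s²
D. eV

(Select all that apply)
A, B, D

energy has SI base units: kg * m^2 / s^2

Checking each option against kg * m^2 / s^2:
  A. N·m: ✓ matches
  B. kg·m²/s²: ✓ matches
  C. kg·m/s²: ✗ does not match
  D. eV: ✓ matches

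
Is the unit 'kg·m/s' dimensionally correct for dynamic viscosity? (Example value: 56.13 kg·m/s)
No

dynamic viscosity has SI base units: kg / (m * s)
kg·m/s does NOT reduce to kg / (m * s); a valid unit for dynamic viscosity would be e.g. Pa·s.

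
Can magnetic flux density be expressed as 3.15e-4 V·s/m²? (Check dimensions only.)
Yes

magnetic flux density has SI base units: kg / (A * s^2)
V·s/m² reduces to the same SI base units, so it is a valid unit for magnetic flux density.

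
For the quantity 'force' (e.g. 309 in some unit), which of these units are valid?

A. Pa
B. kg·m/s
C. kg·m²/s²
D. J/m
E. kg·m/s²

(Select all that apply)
D, E

force has SI base units: kg * m / s^2

Checking each option against kg * m / s^2:
  A. Pa: ✗ does not match
  B. kg·m/s: ✗ does not match
  C. kg·m²/s²: ✗ does not match
  D. J/m: ✓ matches
  E. kg·m/s²: ✓ matches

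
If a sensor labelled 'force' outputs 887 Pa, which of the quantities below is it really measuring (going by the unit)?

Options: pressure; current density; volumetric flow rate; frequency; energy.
pressure

force should have units dimensionally equivalent to kg * m / s^2 (e.g. N).
The given unit 'Pa' reduces to kg / (m * s^2). Of the listed options, that is the dimensionality of pressure.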